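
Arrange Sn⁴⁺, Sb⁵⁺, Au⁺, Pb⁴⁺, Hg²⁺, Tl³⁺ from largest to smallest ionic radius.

Au⁺ > Hg²⁺ > Tl³⁺ > Pb⁴⁺ > Sn⁴⁺ > Sb⁵⁺

Sb⁵⁺: 46 e⁻, Z=51, Sn⁴⁺: 46 e⁻, Z=50, Pb⁴⁺: 78 e⁻, Z=82, Tl³⁺: 78 e⁻, Z=81, Hg²⁺: 78 e⁻, Z=80, Au⁺: 78 e⁻, Z=79. Sb⁵⁺ < Sn⁴⁺ (isoelectronic, higher Z=51 is smaller); Sn⁴⁺ < Pb⁴⁺ (same group, 1 shell fewer); Pb⁴⁺ < Tl³⁺ (both 78 e⁻, Z=82>81); Tl³⁺ < Hg²⁺ (isoelectronic, higher Z=81 is smaller); Hg²⁺ < Au⁺ (isoelectronic, higher Z=80 is smaller).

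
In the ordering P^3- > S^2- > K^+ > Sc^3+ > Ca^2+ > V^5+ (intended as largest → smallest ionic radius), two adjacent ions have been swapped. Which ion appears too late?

Ca^2+

Compare adjacent ions: they are isoelectronic (18 e⁻) and Sc has more protons than Ca (21 vs 20), making Sc^3+ smaller — yet in this decreasing list Sc^3+ sits before Ca^2+. Nothing else is reversed, so Ca^2+ should move one place to the left.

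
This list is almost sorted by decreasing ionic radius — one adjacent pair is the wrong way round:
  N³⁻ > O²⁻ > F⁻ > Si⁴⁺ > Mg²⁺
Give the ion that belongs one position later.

Compare adjacent ions: they are isoelectronic (10 e⁻) and Si has more protons than Mg (14 vs 12), making Si⁴⁺ smaller — yet in this decreasing list Si⁴⁺ sits before Mg²⁺. Nothing else is reversed, so Si⁴⁺ should move one place to the right.

Si⁴⁺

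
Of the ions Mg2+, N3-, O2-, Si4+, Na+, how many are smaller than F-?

3

Isoelectronic series (10 e⁻ each). Size is set by nuclear charge: more protons means a smaller ion. Si4+ (Z=14), Mg2+ (Z=12), Na+ (Z=11), F- (Z=9), O2- (Z=8), N3- (Z=7).
Relative to F-, the ions that are smaller are Si4+, Mg2+, Na+. That's 3.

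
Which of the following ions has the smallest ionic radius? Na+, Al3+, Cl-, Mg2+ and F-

Al3+

First list Z and electron count for each: Al3+ (Z=13, 10 e⁻), Mg2+ (Z=12, 10 e⁻), Na+ (Z=11, 10 e⁻), F- (Z=9, 10 e⁻), Cl- (Z=17, 18 e⁻). Al3+ < Mg2+ (isoelectronic, higher Z=13 is smaller); Mg2+ < Na+ (isoelectronic, higher Z=12 is smaller); Na+ < F- (both 10 e⁻, Z=11>9); F- < Cl- (same group, period 2 vs 3).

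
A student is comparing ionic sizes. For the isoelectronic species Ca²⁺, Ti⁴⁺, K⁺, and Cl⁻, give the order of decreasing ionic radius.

Cl⁻ > K⁺ > Ca²⁺ > Ti⁴⁺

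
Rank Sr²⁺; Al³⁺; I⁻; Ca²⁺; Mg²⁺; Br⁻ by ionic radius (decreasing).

Work out protons and electrons: Al³⁺ (Z=13, 10 e⁻), Mg²⁺ (Z=12, 10 e⁻), Ca²⁺ (Z=20, 18 e⁻), Sr²⁺ (Z=38, 36 e⁻), Br⁻ (Z=35, 36 e⁻), I⁻ (Z=53, 54 e⁻). Al³⁺ < Mg²⁺ (isoelectronic, higher Z=13 is smaller); Mg²⁺ < Ca²⁺ (same group, 1 shell fewer); Ca²⁺ < Sr²⁺ (same group, 1 shell fewer); Sr²⁺ < Br⁻ (isoelectronic, higher Z=38 is smaller); Br⁻ < I⁻ (same group, period 4 vs 5).

I⁻ > Br⁻ > Sr²⁺ > Ca²⁺ > Mg²⁺ > Al³⁺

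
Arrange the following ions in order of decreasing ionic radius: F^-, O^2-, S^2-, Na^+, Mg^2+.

S^2- > O^2- > F^- > Na^+ > Mg^2+

Electron counts and nuclear charges: Mg^2+ has 10 e⁻ (Z=12), Na^+ has 10 e⁻ (Z=11), F^- has 10 e⁻ (Z=9), O^2- has 10 e⁻ (Z=8), S^2- has 18 e⁻ (Z=16). Mg^2+ < Na^+ (isoelectronic, higher Z=12 is smaller); Na^+ < F^- (both 10 e⁻, Z=11>9); F^- < O^2- (isoelectronic, higher Z=9 is smaller); O^2- < S^2- (same group, period 2 vs 3).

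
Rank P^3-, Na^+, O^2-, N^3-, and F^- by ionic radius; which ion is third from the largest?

Tabulating Z and e⁻: Na^+ has 10 e⁻ (Z=11), F^- has 10 e⁻ (Z=9), O^2- has 10 e⁻ (Z=8), N^3- has 10 e⁻ (Z=7), P^3- has 18 e⁻ (Z=15). Na^+ < F^- (isoelectronic, higher Z=11 is smaller); F^- < O^2- (isoelectronic, higher Z=9 is smaller); O^2- < N^3- (both 10 e⁻, Z=8>7); N^3- < P^3- (same group, 1 shell fewer).
Ordering: Na^+ < F^- < O^2- < N^3- < P^3-. The third largest is O^2-.

O^2-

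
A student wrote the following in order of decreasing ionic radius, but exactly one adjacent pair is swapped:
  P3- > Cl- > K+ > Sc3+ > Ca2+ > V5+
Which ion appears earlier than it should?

Scanning neighbour by neighbour, only Sc3+/Ca2+ violates a trend: Sc3+ and Ca2+ share 18 electrons; the higher nuclear charge on Sc (Z=21) contracts it more, so Sc3+ < Ca2+. That makes Sc3+ the one sitting a position early relative to where it belongs.

Sc3+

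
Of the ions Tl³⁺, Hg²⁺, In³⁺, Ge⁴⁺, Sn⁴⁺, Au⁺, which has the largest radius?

Tabulating Z and e⁻: Ge⁴⁺: 28 e⁻, Z=32, Sn⁴⁺: 46 e⁻, Z=50, In³⁺: 46 e⁻, Z=49, Tl³⁺: 78 e⁻, Z=81, Hg²⁺: 78 e⁻, Z=80, Au⁺: 78 e⁻, Z=79. Ge⁴⁺ < Sn⁴⁺ (same group, 1 shell fewer); Sn⁴⁺ < In³⁺ (isoelectronic, higher Z=50 is smaller); In³⁺ < Tl³⁺ (same group, 1 shell fewer); Tl³⁺ < Hg²⁺ (both 78 e⁻, Z=81>80); Hg²⁺ < Au⁺ (both 78 e⁻, Z=80>79).

Au⁺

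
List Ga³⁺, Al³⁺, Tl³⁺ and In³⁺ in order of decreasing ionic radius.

Same group, same charge. Going down the group adds an extra shell of electrons, so the ion gets larger: Al³⁺ is highest in the group and smallest.

Tl³⁺ > In³⁺ > Ga³⁺ > Al³⁺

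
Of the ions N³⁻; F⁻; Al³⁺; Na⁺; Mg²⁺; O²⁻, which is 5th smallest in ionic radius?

O²⁻

All of these have 10 electrons (isoelectronic). With the same electron cloud, the ion with the most protons pulls it in tightest. Nuclear charges: Al³⁺ (Z=13), Mg²⁺ (Z=12), Na⁺ (Z=11), F⁻ (Z=9), O²⁻ (Z=8), N³⁻ (Z=7). Highest Z is smallest.
Ordering: Al³⁺ < Mg²⁺ < Na⁺ < F⁻ < O²⁻ < N³⁻. The 5th smallest is O²⁻.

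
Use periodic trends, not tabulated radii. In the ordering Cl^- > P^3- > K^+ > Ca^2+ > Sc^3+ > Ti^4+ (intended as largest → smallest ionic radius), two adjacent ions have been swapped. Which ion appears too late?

Scanning neighbour by neighbour, only Cl^-/P^3- violates a trend: they are isoelectronic (18 e⁻) and Cl has more protons than P (17 vs 15), making Cl^- smaller. That makes P^3- the one sitting a position late relative to where it belongs.

P^3-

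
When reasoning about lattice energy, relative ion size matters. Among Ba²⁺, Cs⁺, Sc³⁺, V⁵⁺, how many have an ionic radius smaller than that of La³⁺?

Electron counts and nuclear charges: V⁵⁺ (Z=23, 18 e⁻), Sc³⁺ (Z=21, 18 e⁻), La³⁺ (Z=57, 54 e⁻), Ba²⁺ (Z=56, 54 e⁻), Cs⁺ (Z=55, 54 e⁻). V⁵⁺ < Sc³⁺ (isoelectronic, higher Z=23 is smaller); Sc³⁺ < La³⁺ (same group, period 4 vs 6); La³⁺ < Ba²⁺ (both 54 e⁻, Z=57>56); Ba²⁺ < Cs⁺ (isoelectronic, higher Z=56 is smaller).
Relative to La³⁺, the ions that are smaller are V⁵⁺, Sc³⁺. Count: 2.

2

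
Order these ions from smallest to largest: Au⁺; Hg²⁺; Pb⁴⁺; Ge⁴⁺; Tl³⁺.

Ge⁴⁺ < Pb⁴⁺ < Tl³⁺ < Hg²⁺ < Au⁺

Tabulating Z and e⁻: Ge⁴⁺ has 28 e⁻ (Z=32), Pb⁴⁺ has 78 e⁻ (Z=82), Tl³⁺ has 78 e⁻ (Z=81), Hg²⁺ has 78 e⁻ (Z=80), Au⁺ has 78 e⁻ (Z=79). Ge⁴⁺ < Pb⁴⁺ (same group, period 4 vs 6); Pb⁴⁺ < Tl³⁺ (both 78 e⁻, Z=82>81); Tl³⁺ < Hg²⁺ (isoelectronic, higher Z=81 is smaller); Hg²⁺ < Au⁺ (both 78 e⁻, Z=80>79).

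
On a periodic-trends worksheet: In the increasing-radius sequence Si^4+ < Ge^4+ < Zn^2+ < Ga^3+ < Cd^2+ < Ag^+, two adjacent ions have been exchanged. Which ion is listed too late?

The pair Zn^2+, Ga^3+ is the wrong way round — they are isoelectronic (28 e⁻) and Ga has more protons than Zn (31 vs 30), making Ga^3+ smaller. All other adjacent pairs agree with periodic trends, so Ga^3+ is the misplaced ion.

Ga^3+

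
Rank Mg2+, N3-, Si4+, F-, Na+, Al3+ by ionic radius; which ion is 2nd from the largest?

These species are isoelectronic with 10 electrons. The only difference is the number of protons: Si4+ (Z=14), Al3+ (Z=13), Mg2+ (Z=12), Na+ (Z=11), F- (Z=9), N3- (Z=7). The strongest nuclear pull (Si4+) gives the smallest ion.
So the order is Si4+ < Al3+ < Mg2+ < Na+ < F- < N3-; the 2nd-largest ion is F-.

F-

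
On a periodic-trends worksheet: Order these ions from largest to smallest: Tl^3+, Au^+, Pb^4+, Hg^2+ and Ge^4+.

Electron counts and nuclear charges: Ge^4+ (Z=32, 28 e⁻), Pb^4+ (Z=82, 78 e⁻), Tl^3+ (Z=81, 78 e⁻), Hg^2+ (Z=80, 78 e⁻), Au^+ (Z=79, 78 e⁻). Ge^4+ < Pb^4+ (same group, period 4 vs 6); Pb^4+ < Tl^3+ (isoelectronic, higher Z=82 is smaller); Tl^3+ < Hg^2+ (both 78 e⁻, Z=81>80); Hg^2+ < Au^+ (isoelectronic, higher Z=80 is smaller).

Au^+ > Hg^2+ > Tl^3+ > Pb^4+ > Ge^4+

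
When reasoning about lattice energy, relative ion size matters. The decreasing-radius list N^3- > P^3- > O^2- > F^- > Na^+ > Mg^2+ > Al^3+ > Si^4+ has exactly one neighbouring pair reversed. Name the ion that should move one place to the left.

P^3-

Check each adjacent pair. N^3- and P^3- are reversed: both in group 15 with the same charge; N^3- (period 2) has the smaller radius. No other neighbouring pair contradicts the periodic trends, so P^3- is the ion listed too late.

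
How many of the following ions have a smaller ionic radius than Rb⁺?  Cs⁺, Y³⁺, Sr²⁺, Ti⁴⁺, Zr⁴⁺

First list Z and electron count for each: Ti⁴⁺: 18 e⁻, Z=22, Zr⁴⁺: 36 e⁻, Z=40, Y³⁺: 36 e⁻, Z=39, Sr²⁺: 36 e⁻, Z=38, Rb⁺: 36 e⁻, Z=37, Cs⁺: 54 e⁻, Z=55. Ti⁴⁺ < Zr⁴⁺ (same group, period 4 vs 5); Zr⁴⁺ < Y³⁺ (both 36 e⁻, Z=40>39); Y³⁺ < Sr²⁺ (both 36 e⁻, Z=39>38); Sr²⁺ < Rb⁺ (isoelectronic, higher Z=38 is smaller); Rb⁺ < Cs⁺ (same group, period 5 vs 6).
Placing each against Rb⁺: smaller — Ti⁴⁺, Zr⁴⁺, Y³⁺, Sr²⁺; larger — Cs⁺. That's 4.

4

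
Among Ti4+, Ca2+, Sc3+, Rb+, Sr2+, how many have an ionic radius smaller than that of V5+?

0

Electron counts and nuclear charges: V5+ (Z=23, 18 e⁻), Ti4+ (Z=22, 18 e⁻), Sc3+ (Z=21, 18 e⁻), Ca2+ (Z=20, 18 e⁻), Sr2+ (Z=38, 36 e⁻), Rb+ (Z=37, 36 e⁻). V5+ < Ti4+ (both 18 e⁻, Z=23>22); Ti4+ < Sc3+ (isoelectronic, higher Z=22 is smaller); Sc3+ < Ca2+ (isoelectronic, higher Z=21 is smaller); Ca2+ < Sr2+ (same group, period 4 vs 5); Sr2+ < Rb+ (isoelectronic, higher Z=38 is smaller).
Ordering all of them (including V5+) by radius gives V5+ < Ti4+ < Sc3+ < Ca2+ < Sr2+ < Rb+. So 0 are smaller.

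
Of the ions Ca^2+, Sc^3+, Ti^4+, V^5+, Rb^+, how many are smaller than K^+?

First list Z and electron count for each: V^5+: 18 e⁻, Z=23, Ti^4+: 18 e⁻, Z=22, Sc^3+: 18 e⁻, Z=21, Ca^2+: 18 e⁻, Z=20, K^+: 18 e⁻, Z=19, Rb^+: 36 e⁻, Z=37. V^5+ < Ti^4+ (both 18 e⁻, Z=23>22); Ti^4+ < Sc^3+ (isoelectronic, higher Z=22 is smaller); Sc^3+ < Ca^2+ (isoelectronic, higher Z=21 is smaller); Ca^2+ < K^+ (both 18 e⁻, Z=20>19); K^+ < Rb^+ (same group, period 4 vs 5).
Overall: V^5+ < Ti^4+ < Sc^3+ < Ca^2+ < K^+ < Rb^+. K^+ has 4 below it and 1 above. Count: 4.

4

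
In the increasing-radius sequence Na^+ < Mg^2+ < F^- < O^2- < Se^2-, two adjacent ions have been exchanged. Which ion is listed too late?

Mg^2+

Scanning neighbour by neighbour, only Na^+/Mg^2+ violates a trend: both have 10 electrons but Z(Mg)=12 > Z(Na)=11, so Mg^2+ should be the smaller of the two. That makes Mg^2+ the one sitting a position late relative to where it belongs.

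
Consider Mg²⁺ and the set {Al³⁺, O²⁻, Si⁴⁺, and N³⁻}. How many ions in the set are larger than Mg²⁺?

These species are isoelectronic with 10 electrons. The only difference is the number of protons: Si⁴⁺ (Z=14), Al³⁺ (Z=13), Mg²⁺ (Z=12), O²⁻ (Z=8), N³⁻ (Z=7). The strongest nuclear pull (Si⁴⁺) gives the smallest ion.
Ordering all of them (including Mg²⁺) by radius gives Si⁴⁺ < Al³⁺ < Mg²⁺ < O²⁻ < N³⁻. That's 2.

2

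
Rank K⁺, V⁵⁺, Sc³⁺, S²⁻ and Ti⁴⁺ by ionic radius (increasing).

Isoelectronic series (18 e⁻ each). Size is set by nuclear charge: more protons means a smaller ion. V⁵⁺ (Z=23), Ti⁴⁺ (Z=22), Sc³⁺ (Z=21), K⁺ (Z=19), S²⁻ (Z=16).

V⁵⁺ < Ti⁴⁺ < Sc³⁺ < K⁺ < S²⁻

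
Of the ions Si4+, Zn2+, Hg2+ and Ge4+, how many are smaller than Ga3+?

2

Si4+ (Z=14, 10 e⁻), Ge4+ (Z=32, 28 e⁻), Ga3+ (Z=31, 28 e⁻), Zn2+ (Z=30, 28 e⁻), Hg2+ (Z=80, 78 e⁻). Si4+ < Ge4+ (same group, period 3 vs 4); Ge4+ < Ga3+ (both 28 e⁻, Z=32>31); Ga3+ < Zn2+ (isoelectronic, higher Z=31 is smaller); Zn2+ < Hg2+ (same group, 2 shells fewer).
Placing each against Ga3+: smaller — Si4+, Ge4+; larger — Zn2+, Hg2+. That's 2.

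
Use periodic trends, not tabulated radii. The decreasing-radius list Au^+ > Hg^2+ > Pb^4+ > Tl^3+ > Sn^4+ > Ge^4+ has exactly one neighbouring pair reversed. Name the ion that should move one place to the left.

Tl^3+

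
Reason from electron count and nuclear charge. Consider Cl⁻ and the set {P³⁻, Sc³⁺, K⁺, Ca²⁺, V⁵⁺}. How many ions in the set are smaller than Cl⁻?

4

Isoelectronic series (18 e⁻ each). Size is set by nuclear charge: more protons means a smaller ion. V⁵⁺ (Z=23), Sc³⁺ (Z=21), Ca²⁺ (Z=20), K⁺ (Z=19), Cl⁻ (Z=17), P³⁻ (Z=15).
Overall: V⁵⁺ < Sc³⁺ < Ca²⁺ < K⁺ < Cl⁻ < P³⁻. Cl⁻ has 4 below it and 1 above. So 4 are smaller.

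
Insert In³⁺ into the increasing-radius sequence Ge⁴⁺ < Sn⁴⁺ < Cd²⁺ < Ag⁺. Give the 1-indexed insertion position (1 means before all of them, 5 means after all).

Work out protons and electrons: Ge⁴⁺ (Z=32, 28 e⁻), Sn⁴⁺ (Z=50, 46 e⁻), In³⁺ (Z=49, 46 e⁻), Cd²⁺ (Z=48, 46 e⁻), Ag⁺ (Z=47, 46 e⁻). Ge⁴⁺ < Sn⁴⁺ (same group, period 4 vs 5); Sn⁴⁺ < In³⁺ (both 46 e⁻, Z=50>49); In³⁺ < Cd²⁺ (isoelectronic, higher Z=49 is smaller); Cd²⁺ < Ag⁺ (isoelectronic, higher Z=48 is smaller).
Putting In³⁺ in gives Ge⁴⁺ < Sn⁴⁺ < In³⁺ < Cd²⁺ < Ag⁺; it lands at slot 3.

3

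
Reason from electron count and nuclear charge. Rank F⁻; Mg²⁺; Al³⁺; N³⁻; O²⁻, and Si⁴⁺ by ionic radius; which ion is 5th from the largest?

Al³⁺

Each ion has 10 electrons. The ranking follows nuclear charge in reverse — greater Z gives a smaller radius. Si⁴⁺ (Z=14), Al³⁺ (Z=13), Mg²⁺ (Z=12), F⁻ (Z=9), O²⁻ (Z=8), N³⁻ (Z=7).
That gives Si⁴⁺ < Al³⁺ < Mg²⁺ < F⁻ < O²⁻ < N³⁻. From the largest end, number 5 is Al³⁺.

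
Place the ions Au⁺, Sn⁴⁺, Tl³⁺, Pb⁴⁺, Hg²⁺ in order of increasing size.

Tabulating Z and e⁻: Sn⁴⁺: 46 e⁻, Z=50, Pb⁴⁺: 78 e⁻, Z=82, Tl³⁺: 78 e⁻, Z=81, Hg²⁺: 78 e⁻, Z=80, Au⁺: 78 e⁻, Z=79. Sn⁴⁺ < Pb⁴⁺ (same group, period 5 vs 6); Pb⁴⁺ < Tl³⁺ (isoelectronic, higher Z=82 is smaller); Tl³⁺ < Hg²⁺ (isoelectronic, higher Z=81 is smaller); Hg²⁺ < Au⁺ (isoelectronic, higher Z=80 is smaller).

Sn⁴⁺ < Pb⁴⁺ < Tl³⁺ < Hg²⁺ < Au⁺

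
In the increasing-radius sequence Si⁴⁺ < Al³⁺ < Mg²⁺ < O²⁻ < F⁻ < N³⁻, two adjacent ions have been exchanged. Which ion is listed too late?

Compare adjacent ions: both have 10 electrons but Z(F)=9 > Z(O)=8, so F⁻ should be the smaller of the two — yet in this increasing list O²⁻ sits before F⁻. Nothing else is reversed, so F⁻ should move one place to the left.

F⁻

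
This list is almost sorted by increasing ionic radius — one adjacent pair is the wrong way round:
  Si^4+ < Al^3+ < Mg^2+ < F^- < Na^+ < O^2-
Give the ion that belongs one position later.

Compare adjacent ions: both have 10 electrons but Z(Na)=11 > Z(F)=9, so Na^+ should be the smaller of the two — yet in this increasing list F^- sits before Na^+. Nothing else is reversed, so F^- should move one place to the right.

F^-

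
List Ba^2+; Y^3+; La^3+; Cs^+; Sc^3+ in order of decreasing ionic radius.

Cs^+ > Ba^2+ > La^3+ > Y^3+ > Sc^3+

Sc^3+ (Z=21, 18 e⁻), Y^3+ (Z=39, 36 e⁻), La^3+ (Z=57, 54 e⁻), Ba^2+ (Z=56, 54 e⁻), Cs^+ (Z=55, 54 e⁻). Sc^3+ < Y^3+ (same group, 1 shell fewer); Y^3+ < La^3+ (same group, 1 shell fewer); La^3+ < Ba^2+ (both 54 e⁻, Z=57>56); Ba^2+ < Cs^+ (both 54 e⁻, Z=56>55).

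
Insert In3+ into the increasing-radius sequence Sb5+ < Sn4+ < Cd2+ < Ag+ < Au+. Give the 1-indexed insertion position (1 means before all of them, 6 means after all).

3

Sb5+ has 46 e⁻ (Z=51), Sn4+ has 46 e⁻ (Z=50), In3+ has 46 e⁻ (Z=49), Cd2+ has 46 e⁻ (Z=48), Ag+ has 46 e⁻ (Z=47), Au+ has 78 e⁻ (Z=79). Sb5+ < Sn4+ (isoelectronic, higher Z=51 is smaller); Sn4+ < In3+ (isoelectronic, higher Z=50 is smaller); In3+ < Cd2+ (both 46 e⁻, Z=49>48); Cd2+ < Ag+ (isoelectronic, higher Z=48 is smaller); Ag+ < Au+ (same group, period 5 vs 6).
With In3+ included the full order is Sb5+ < Sn4+ < In3+ < Cd2+ < Ag+ < Au+, so it takes position 3.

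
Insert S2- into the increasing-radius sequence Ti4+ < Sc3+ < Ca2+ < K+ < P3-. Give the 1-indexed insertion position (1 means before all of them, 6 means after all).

5

Each ion has 18 electrons. The ranking follows nuclear charge in reverse — greater Z gives a smaller radius. Ti4+ (Z=22), Sc3+ (Z=21), Ca2+ (Z=20), K+ (Z=19), S2- (Z=16), P3- (Z=15).
The complete sequence is Ti4+ < Sc3+ < Ca2+ < K+ < S2- < P3-. S2- sits at position 5.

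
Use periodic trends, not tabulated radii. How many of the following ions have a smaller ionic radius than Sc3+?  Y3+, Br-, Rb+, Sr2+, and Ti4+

1

Tabulating Z and e⁻: Ti4+ has 18 e⁻ (Z=22), Sc3+ has 18 e⁻ (Z=21), Y3+ has 36 e⁻ (Z=39), Sr2+ has 36 e⁻ (Z=38), Rb+ has 36 e⁻ (Z=37), Br- has 36 e⁻ (Z=35). Ti4+ < Sc3+ (isoelectronic, higher Z=22 is smaller); Sc3+ < Y3+ (same group, 1 shell fewer); Y3+ < Sr2+ (isoelectronic, higher Z=39 is smaller); Sr2+ < Rb+ (isoelectronic, higher Z=38 is smaller); Rb+ < Br- (isoelectronic, higher Z=37 is smaller).
Overall: Ti4+ < Sc3+ < Y3+ < Sr2+ < Rb+ < Br-. Sc3+ has 1 below it and 4 above. That's 1.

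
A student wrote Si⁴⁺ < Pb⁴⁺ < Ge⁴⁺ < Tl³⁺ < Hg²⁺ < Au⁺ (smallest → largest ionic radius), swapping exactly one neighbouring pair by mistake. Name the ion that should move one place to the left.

Check each adjacent pair. Pb⁴⁺ and Ge⁴⁺ are reversed: same group and charge — period 4 sits above period 6, so Ge⁴⁺ is smaller. No other neighbouring pair contradicts the periodic trends, so Ge⁴⁺ is the ion listed too late.

Ge⁴⁺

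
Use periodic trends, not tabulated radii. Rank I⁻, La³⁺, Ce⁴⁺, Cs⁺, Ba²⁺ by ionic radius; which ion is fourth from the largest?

Each ion has 54 electrons. The ranking follows nuclear charge in reverse — greater Z gives a smaller radius. Ce⁴⁺ (Z=58), La³⁺ (Z=57), Ba²⁺ (Z=56), Cs⁺ (Z=55), I⁻ (Z=53).
That gives Ce⁴⁺ < La³⁺ < Ba²⁺ < Cs⁺ < I⁻. From the largest end, number 4 is La³⁺.

La³⁺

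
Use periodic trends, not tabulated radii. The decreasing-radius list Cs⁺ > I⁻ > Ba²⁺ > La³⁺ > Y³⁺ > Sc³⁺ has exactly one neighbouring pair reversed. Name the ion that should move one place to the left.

I⁻

Compare adjacent ions: both have 54 electrons but Z(Cs)=55 > Z(I)=53, so Cs⁺ should be the smaller of the two — yet in this decreasing list Cs⁺ sits before I⁻. Nothing else is reversed, so I⁻ should move one place to the left.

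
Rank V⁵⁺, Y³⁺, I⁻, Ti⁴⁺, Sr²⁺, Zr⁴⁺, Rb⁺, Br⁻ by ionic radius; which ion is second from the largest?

Tabulating Z and e⁻: V⁵⁺ (Z=23, 18 e⁻), Ti⁴⁺ (Z=22, 18 e⁻), Zr⁴⁺ (Z=40, 36 e⁻), Y³⁺ (Z=39, 36 e⁻), Sr²⁺ (Z=38, 36 e⁻), Rb⁺ (Z=37, 36 e⁻), Br⁻ (Z=35, 36 e⁻), I⁻ (Z=53, 54 e⁻). V⁵⁺ < Ti⁴⁺ (isoelectronic, higher Z=23 is smaller); Ti⁴⁺ < Zr⁴⁺ (same group, 1 shell fewer); Zr⁴⁺ < Y³⁺ (both 36 e⁻, Z=40>39); Y³⁺ < Sr²⁺ (isoelectronic, higher Z=39 is smaller); Sr²⁺ < Rb⁺ (both 36 e⁻, Z=38>37); Rb⁺ < Br⁻ (both 36 e⁻, Z=37>35); Br⁻ < I⁻ (same group, 1 shell fewer).
So the order is V⁵⁺ < Ti⁴⁺ < Zr⁴⁺ < Y³⁺ < Sr²⁺ < Rb⁺ < Br⁻ < I⁻; the 2nd-largest ion is Br⁻.

Br⁻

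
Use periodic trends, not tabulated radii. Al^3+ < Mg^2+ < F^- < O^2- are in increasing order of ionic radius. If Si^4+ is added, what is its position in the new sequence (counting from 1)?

These species are isoelectronic with 10 electrons. The only difference is the number of protons: Si^4+ (Z=14), Al^3+ (Z=13), Mg^2+ (Z=12), F^- (Z=9), O^2- (Z=8). The strongest nuclear pull (Si^4+) gives the smallest ion.
Putting Si^4+ in gives Si^4+ < Al^3+ < Mg^2+ < F^- < O^2-; it lands at slot 1.

1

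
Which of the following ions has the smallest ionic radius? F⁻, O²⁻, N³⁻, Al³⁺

These species are isoelectronic with 10 electrons. The only difference is the number of protons: Al³⁺ (Z=13), F⁻ (Z=9), O²⁻ (Z=8), N³⁻ (Z=7). The strongest nuclear pull (Al³⁺) gives the smallest ion.

Al³⁺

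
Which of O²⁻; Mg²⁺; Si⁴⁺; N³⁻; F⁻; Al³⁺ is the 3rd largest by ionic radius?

F⁻

Isoelectronic series (10 e⁻ each). Size is set by nuclear charge: more protons means a smaller ion. Si⁴⁺ (Z=14), Al³⁺ (Z=13), Mg²⁺ (Z=12), F⁻ (Z=9), O²⁻ (Z=8), N³⁻ (Z=7).
Full ascending order: Si⁴⁺ < Al³⁺ < Mg²⁺ < F⁻ < O²⁻ < N³⁻. Counting from the largest, position 3 is F⁻.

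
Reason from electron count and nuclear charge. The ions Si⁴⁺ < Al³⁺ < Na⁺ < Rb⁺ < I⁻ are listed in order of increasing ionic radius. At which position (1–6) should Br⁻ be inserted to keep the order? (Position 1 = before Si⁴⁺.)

First list Z and electron count for each: Si⁴⁺ has 10 e⁻ (Z=14), Al³⁺ has 10 e⁻ (Z=13), Na⁺ has 10 e⁻ (Z=11), Rb⁺ has 36 e⁻ (Z=37), Br⁻ has 36 e⁻ (Z=35), I⁻ has 54 e⁻ (Z=53). Si⁴⁺ < Al³⁺ (isoelectronic, higher Z=14 is smaller); Al³⁺ < Na⁺ (both 10 e⁻, Z=13>11); Na⁺ < Rb⁺ (same group, period 3 vs 5); Rb⁺ < Br⁻ (isoelectronic, higher Z=37 is smaller); Br⁻ < I⁻ (same group, 1 shell fewer).
Merged order: Si⁴⁺ < Al³⁺ < Na⁺ < Rb⁺ < Br⁻ < I⁻ — Br⁻ is number 5.

5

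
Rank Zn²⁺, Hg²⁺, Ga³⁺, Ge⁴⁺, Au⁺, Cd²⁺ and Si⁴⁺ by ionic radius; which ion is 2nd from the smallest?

First list Z and electron count for each: Si⁴⁺ has 10 e⁻ (Z=14), Ge⁴⁺ has 28 e⁻ (Z=32), Ga³⁺ has 28 e⁻ (Z=31), Zn²⁺ has 28 e⁻ (Z=30), Cd²⁺ has 46 e⁻ (Z=48), Hg²⁺ has 78 e⁻ (Z=80), Au⁺ has 78 e⁻ (Z=79). Si⁴⁺ < Ge⁴⁺ (same group, 1 shell fewer); Ge⁴⁺ < Ga³⁺ (both 28 e⁻, Z=32>31); Ga³⁺ < Zn²⁺ (both 28 e⁻, Z=31>30); Zn²⁺ < Cd²⁺ (same group, period 4 vs 5); Cd²⁺ < Hg²⁺ (same group, 1 shell fewer); Hg²⁺ < Au⁺ (both 78 e⁻, Z=80>79).
Ordering: Si⁴⁺ < Ge⁴⁺ < Ga³⁺ < Zn²⁺ < Cd²⁺ < Hg²⁺ < Au⁺. The 2nd smallest is Ge⁴⁺.

Ge⁴⁺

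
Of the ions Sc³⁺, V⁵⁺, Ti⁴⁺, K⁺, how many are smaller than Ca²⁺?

Each ion has 18 electrons. The ranking follows nuclear charge in reverse — greater Z gives a smaller radius. V⁵⁺ (Z=23), Ti⁴⁺ (Z=22), Sc³⁺ (Z=21), Ca²⁺ (Z=20), K⁺ (Z=19).
Placing each against Ca²⁺: smaller — V⁵⁺, Ti⁴⁺, Sc³⁺; larger — K⁺. Count: 3.

3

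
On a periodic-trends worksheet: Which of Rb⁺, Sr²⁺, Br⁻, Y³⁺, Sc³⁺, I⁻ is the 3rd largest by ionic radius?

Rb⁺

Work out protons and electrons: Sc³⁺ (Z=21, 18 e⁻), Y³⁺ (Z=39, 36 e⁻), Sr²⁺ (Z=38, 36 e⁻), Rb⁺ (Z=37, 36 e⁻), Br⁻ (Z=35, 36 e⁻), I⁻ (Z=53, 54 e⁻). Sc³⁺ < Y³⁺ (same group, period 4 vs 5); Y³⁺ < Sr²⁺ (isoelectronic, higher Z=39 is smaller); Sr²⁺ < Rb⁺ (isoelectronic, higher Z=38 is smaller); Rb⁺ < Br⁻ (both 36 e⁻, Z=37>35); Br⁻ < I⁻ (same group, 1 shell fewer).
That gives Sc³⁺ < Y³⁺ < Sr²⁺ < Rb⁺ < Br⁻ < I⁻. From the largest end, number 3 is Rb⁺.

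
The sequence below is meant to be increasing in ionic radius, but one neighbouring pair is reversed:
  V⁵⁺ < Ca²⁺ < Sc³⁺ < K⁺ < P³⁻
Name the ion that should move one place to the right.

Compare adjacent ions: they are isoelectronic (18 e⁻) and Sc has more protons than Ca (21 vs 20), making Sc³⁺ smaller — yet in this increasing list Ca²⁺ sits before Sc³⁺. Nothing else is reversed, so Ca²⁺ should move one place to the right.

Ca²⁺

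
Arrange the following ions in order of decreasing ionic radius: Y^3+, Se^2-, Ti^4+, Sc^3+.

Se^2- > Y^3+ > Sc^3+ > Ti^4+

Electron counts and nuclear charges: Ti^4+ (Z=22, 18 e⁻), Sc^3+ (Z=21, 18 e⁻), Y^3+ (Z=39, 36 e⁻), Se^2- (Z=34, 36 e⁻). Ti^4+ < Sc^3+ (isoelectronic, higher Z=22 is smaller); Sc^3+ < Y^3+ (same group, period 4 vs 5); Y^3+ < Se^2- (isoelectronic, higher Z=39 is smaller).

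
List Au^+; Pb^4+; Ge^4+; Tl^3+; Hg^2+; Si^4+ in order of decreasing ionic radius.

Tabulating Z and e⁻: Si^4+: 10 e⁻, Z=14, Ge^4+: 28 e⁻, Z=32, Pb^4+: 78 e⁻, Z=82, Tl^3+: 78 e⁻, Z=81, Hg^2+: 78 e⁻, Z=80, Au^+: 78 e⁻, Z=79. Si^4+ < Ge^4+ (same group, 1 shell fewer); Ge^4+ < Pb^4+ (same group, period 4 vs 6); Pb^4+ < Tl^3+ (both 78 e⁻, Z=82>81); Tl^3+ < Hg^2+ (isoelectronic, higher Z=81 is smaller); Hg^2+ < Au^+ (isoelectronic, higher Z=80 is smaller).

Au^+ > Hg^2+ > Tl^3+ > Pb^4+ > Ge^4+ > Si^4+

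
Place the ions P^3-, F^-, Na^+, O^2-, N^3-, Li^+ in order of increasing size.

Li^+ < Na^+ < F^- < O^2- < N^3- < P^3-

Li^+: 2 e⁻, Z=3, Na^+: 10 e⁻, Z=11, F^-: 10 e⁻, Z=9, O^2-: 10 e⁻, Z=8, N^3-: 10 e⁻, Z=7, P^3-: 18 e⁻, Z=15. Li^+ < Na^+ (same group, 1 shell fewer); Na^+ < F^- (isoelectronic, higher Z=11 is smaller); F^- < O^2- (isoelectronic, higher Z=9 is smaller); O^2- < N^3- (isoelectronic, higher Z=8 is smaller); N^3- < P^3- (same group, period 2 vs 3).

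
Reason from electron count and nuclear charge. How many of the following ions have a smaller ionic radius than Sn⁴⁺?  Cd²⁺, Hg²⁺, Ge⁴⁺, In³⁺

First list Z and electron count for each: Ge⁴⁺ (Z=32, 28 e⁻), Sn⁴⁺ (Z=50, 46 e⁻), In³⁺ (Z=49, 46 e⁻), Cd²⁺ (Z=48, 46 e⁻), Hg²⁺ (Z=80, 78 e⁻). Ge⁴⁺ < Sn⁴⁺ (same group, period 4 vs 5); Sn⁴⁺ < In³⁺ (isoelectronic, higher Z=50 is smaller); In³⁺ < Cd²⁺ (isoelectronic, higher Z=49 is smaller); Cd²⁺ < Hg²⁺ (same group, 1 shell fewer).
Ordering all of them (including Sn⁴⁺) by radius gives Ge⁴⁺ < Sn⁴⁺ < In³⁺ < Cd²⁺ < Hg²⁺. That's 1.

1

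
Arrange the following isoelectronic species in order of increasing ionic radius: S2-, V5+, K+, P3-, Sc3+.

These species are isoelectronic with 18 electrons. The only difference is the number of protons: V5+ (Z=23), Sc3+ (Z=21), K+ (Z=19), S2- (Z=16), P3- (Z=15). The strongest nuclear pull (V5+) gives the smallest ion.

V5+ < Sc3+ < K+ < S2- < P3-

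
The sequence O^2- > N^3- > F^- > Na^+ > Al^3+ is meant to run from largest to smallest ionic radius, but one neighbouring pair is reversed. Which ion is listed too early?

The pair O^2-, N^3- is the wrong way round — O^2- and N^3- share 10 electrons; the higher nuclear charge on O (Z=8) contracts it more, so O^2- < N^3-. All other adjacent pairs agree with periodic trends, so O^2- is the misplaced ion.

O^2-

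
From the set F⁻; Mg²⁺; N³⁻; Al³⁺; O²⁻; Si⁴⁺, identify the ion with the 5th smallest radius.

Isoelectronic series (10 e⁻ each). Size is set by nuclear charge: more protons means a smaller ion. Si⁴⁺ (Z=14), Al³⁺ (Z=13), Mg²⁺ (Z=12), F⁻ (Z=9), O²⁻ (Z=8), N³⁻ (Z=7).
So the order is Si⁴⁺ < Al³⁺ < Mg²⁺ < F⁻ < O²⁻ < N³⁻; the 5th-smallest ion is O²⁻.

O²⁻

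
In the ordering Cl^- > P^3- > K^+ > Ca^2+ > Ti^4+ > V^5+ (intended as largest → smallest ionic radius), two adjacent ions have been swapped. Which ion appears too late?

P^3-

Check each adjacent pair. Cl^- and P^3- are reversed: they are isoelectronic (18 e⁻) and Cl has more protons than P (17 vs 15), making Cl^- smaller. No other neighbouring pair contradicts the periodic trends, so P^3- is the ion listed too late.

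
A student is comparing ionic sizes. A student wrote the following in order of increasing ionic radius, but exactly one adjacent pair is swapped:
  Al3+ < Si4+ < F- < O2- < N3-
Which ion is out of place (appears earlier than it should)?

Scanning neighbour by neighbour, only Al3+/Si4+ violates a trend: Si4+ and Al3+ share 10 electrons; the higher nuclear charge on Si (Z=14) contracts it more, so Si4+ < Al3+. That makes Al3+ the one sitting a position early relative to where it belongs.

Al3+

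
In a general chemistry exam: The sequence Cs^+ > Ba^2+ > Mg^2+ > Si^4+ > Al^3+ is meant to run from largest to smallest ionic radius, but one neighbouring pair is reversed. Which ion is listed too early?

Check each adjacent pair. Si^4+ and Al^3+ are reversed: they are isoelectronic (10 e⁻) and Si has more protons than Al (14 vs 13), making Si^4+ smaller. No other neighbouring pair contradicts the periodic trends, so Si^4+ is the ion listed too early.

Si^4+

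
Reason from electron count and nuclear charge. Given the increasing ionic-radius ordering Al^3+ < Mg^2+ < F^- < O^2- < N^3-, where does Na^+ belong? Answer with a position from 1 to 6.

3

These species are isoelectronic with 10 electrons. The only difference is the number of protons: Al^3+ (Z=13), Mg^2+ (Z=12), Na^+ (Z=11), F^- (Z=9), O^2- (Z=8), N^3- (Z=7). The strongest nuclear pull (Al^3+) gives the smallest ion.
Putting Na^+ in gives Al^3+ < Mg^2+ < Na^+ < F^- < O^2- < N^3-; it lands at slot 3.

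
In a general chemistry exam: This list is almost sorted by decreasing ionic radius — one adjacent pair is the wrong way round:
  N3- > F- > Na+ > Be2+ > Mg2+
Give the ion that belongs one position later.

Be2+

The pair Be2+, Mg2+ is the wrong way round — same group and charge — period 2 sits above period 3, so Be2+ is smaller. All other adjacent pairs agree with periodic trends, so Be2+ is the misplaced ion.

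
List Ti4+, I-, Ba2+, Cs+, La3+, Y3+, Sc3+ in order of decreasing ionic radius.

I- > Cs+ > Ba2+ > La3+ > Y3+ > Sc3+ > Ti4+

Work out protons and electrons: Ti4+ (Z=22, 18 e⁻), Sc3+ (Z=21, 18 e⁻), Y3+ (Z=39, 36 e⁻), La3+ (Z=57, 54 e⁻), Ba2+ (Z=56, 54 e⁻), Cs+ (Z=55, 54 e⁻), I- (Z=53, 54 e⁻). Ti4+ < Sc3+ (isoelectronic, higher Z=22 is smaller); Sc3+ < Y3+ (same group, period 4 vs 5); Y3+ < La3+ (same group, period 5 vs 6); La3+ < Ba2+ (both 54 e⁻, Z=57>56); Ba2+ < Cs+ (both 54 e⁻, Z=56>55); Cs+ < I- (isoelectronic, higher Z=55 is smaller).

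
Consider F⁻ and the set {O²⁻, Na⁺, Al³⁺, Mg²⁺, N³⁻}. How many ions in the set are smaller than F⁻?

Each ion has 10 electrons. The ranking follows nuclear charge in reverse — greater Z gives a smaller radius. Al³⁺ (Z=13), Mg²⁺ (Z=12), Na⁺ (Z=11), F⁻ (Z=9), O²⁻ (Z=8), N³⁻ (Z=7).
Relative to F⁻, the ions that are smaller are Al³⁺, Mg²⁺, Na⁺. So 3 are smaller.

3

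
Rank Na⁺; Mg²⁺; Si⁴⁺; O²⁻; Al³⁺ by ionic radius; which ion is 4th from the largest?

Isoelectronic series (10 e⁻ each). Size is set by nuclear charge: more protons means a smaller ion. Si⁴⁺ (Z=14), Al³⁺ (Z=13), Mg²⁺ (Z=12), Na⁺ (Z=11), O²⁻ (Z=8).
Full ascending order: Si⁴⁺ < Al³⁺ < Mg²⁺ < Na⁺ < O²⁻. Counting from the largest, position 4 is Al³⁺.

Al³⁺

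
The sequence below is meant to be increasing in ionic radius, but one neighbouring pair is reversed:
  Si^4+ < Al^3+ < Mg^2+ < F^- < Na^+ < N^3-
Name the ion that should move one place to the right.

F^-

Scanning neighbour by neighbour, only F^-/Na^+ violates a trend: both have 10 electrons but Z(Na)=11 > Z(F)=9, so Na^+ should be the smaller of the two. That makes F^- the one sitting a position early relative to where it belongs.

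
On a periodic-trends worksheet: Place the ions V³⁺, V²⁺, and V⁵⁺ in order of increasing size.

Same element, different charge: the more highly charged cation has fewer electrons and a greater effective nuclear charge per electron, making V⁵⁺ the smallest.

V⁵⁺ < V³⁺ < V²⁺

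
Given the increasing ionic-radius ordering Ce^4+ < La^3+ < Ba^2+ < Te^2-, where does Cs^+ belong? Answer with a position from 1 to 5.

Each ion has 54 electrons. The ranking follows nuclear charge in reverse — greater Z gives a smaller radius. Ce^4+ (Z=58), La^3+ (Z=57), Ba^2+ (Z=56), Cs^+ (Z=55), Te^2- (Z=52).
Merged order: Ce^4+ < La^3+ < Ba^2+ < Cs^+ < Te^2- — Cs^+ is number 4.

4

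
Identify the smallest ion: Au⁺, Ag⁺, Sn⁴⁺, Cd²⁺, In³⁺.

Work out protons and electrons: Sn⁴⁺ (Z=50, 46 e⁻), In³⁺ (Z=49, 46 e⁻), Cd²⁺ (Z=48, 46 e⁻), Ag⁺ (Z=47, 46 e⁻), Au⁺ (Z=79, 78 e⁻). Sn⁴⁺ < In³⁺ (isoelectronic, higher Z=50 is smaller); In³⁺ < Cd²⁺ (isoelectronic, higher Z=49 is smaller); Cd²⁺ < Ag⁺ (isoelectronic, higher Z=48 is smaller); Ag⁺ < Au⁺ (same group, 1 shell fewer).

Sn⁴⁺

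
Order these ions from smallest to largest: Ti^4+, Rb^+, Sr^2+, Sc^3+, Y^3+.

First list Z and electron count for each: Ti^4+ has 18 e⁻ (Z=22), Sc^3+ has 18 e⁻ (Z=21), Y^3+ has 36 e⁻ (Z=39), Sr^2+ has 36 e⁻ (Z=38), Rb^+ has 36 e⁻ (Z=37). Ti^4+ < Sc^3+ (isoelectronic, higher Z=22 is smaller); Sc^3+ < Y^3+ (same group, period 4 vs 5); Y^3+ < Sr^2+ (both 36 e⁻, Z=39>38); Sr^2+ < Rb^+ (isoelectronic, higher Z=38 is smaller).

Ti^4+ < Sc^3+ < Y^3+ < Sr^2+ < Rb^+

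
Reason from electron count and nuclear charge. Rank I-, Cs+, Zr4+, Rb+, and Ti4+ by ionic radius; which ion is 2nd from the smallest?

Zr4+

Work out protons and electrons: Ti4+ has 18 e⁻ (Z=22), Zr4+ has 36 e⁻ (Z=40), Rb+ has 36 e⁻ (Z=37), Cs+ has 54 e⁻ (Z=55), I- has 54 e⁻ (Z=53). Ti4+ < Zr4+ (same group, period 4 vs 5); Zr4+ < Rb+ (both 36 e⁻, Z=40>37); Rb+ < Cs+ (same group, 1 shell fewer); Cs+ < I- (both 54 e⁻, Z=55>53).
Ordering: Ti4+ < Zr4+ < Rb+ < Cs+ < I-. The 2nd smallest is Zr4+.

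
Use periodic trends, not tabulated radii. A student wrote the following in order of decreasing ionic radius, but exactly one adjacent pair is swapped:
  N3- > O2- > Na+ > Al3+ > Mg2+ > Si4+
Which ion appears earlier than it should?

Compare adjacent ions: both have 10 electrons but Z(Al)=13 > Z(Mg)=12, so Al3+ should be the smaller of the two — yet in this decreasing list Al3+ sits before Mg2+. Nothing else is reversed, so Al3+ should move one place to the right.

Al3+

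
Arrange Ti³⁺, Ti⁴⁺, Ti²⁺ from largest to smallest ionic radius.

Ti²⁺ > Ti³⁺ > Ti⁴⁺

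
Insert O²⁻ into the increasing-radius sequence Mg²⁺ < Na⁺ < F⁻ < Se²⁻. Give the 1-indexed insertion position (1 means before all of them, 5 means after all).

4

First list Z and electron count for each: Mg²⁺: 10 e⁻, Z=12, Na⁺: 10 e⁻, Z=11, F⁻: 10 e⁻, Z=9, O²⁻: 10 e⁻, Z=8, Se²⁻: 36 e⁻, Z=34. Mg²⁺ < Na⁺ (isoelectronic, higher Z=12 is smaller); Na⁺ < F⁻ (isoelectronic, higher Z=11 is smaller); F⁻ < O²⁻ (isoelectronic, higher Z=9 is smaller); O²⁻ < Se²⁻ (same group, 2 shells fewer).
Merged order: Mg²⁺ < Na⁺ < F⁻ < O²⁻ < Se²⁻ — O²⁻ is number 4.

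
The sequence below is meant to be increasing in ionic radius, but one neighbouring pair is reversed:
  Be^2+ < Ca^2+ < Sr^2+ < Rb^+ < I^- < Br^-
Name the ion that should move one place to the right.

I^-

Compare adjacent ions: Br^- and I^- are in one column with the same charge; the lighter period-4 ion has one fewer shell and is smaller — yet in this increasing list I^- sits before Br^-. Nothing else is reversed, so I^- should move one place to the right.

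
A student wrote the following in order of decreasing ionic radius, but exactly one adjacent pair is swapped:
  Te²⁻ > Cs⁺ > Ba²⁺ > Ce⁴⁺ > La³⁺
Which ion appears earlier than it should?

Ce⁴⁺

Check each adjacent pair. Ce⁴⁺ and La³⁺ are reversed: they are isoelectronic (54 e⁻) and Ce has more protons than La (58 vs 57), making Ce⁴⁺ smaller. No other neighbouring pair contradicts the periodic trends, so Ce⁴⁺ is the ion listed too early.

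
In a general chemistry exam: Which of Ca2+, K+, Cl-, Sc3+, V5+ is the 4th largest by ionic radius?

Each ion has 18 electrons. The ranking follows nuclear charge in reverse — greater Z gives a smaller radius. V5+ (Z=23), Sc3+ (Z=21), Ca2+ (Z=20), K+ (Z=19), Cl- (Z=17).
Full ascending order: V5+ < Sc3+ < Ca2+ < K+ < Cl-. Counting from the largest, position 4 is Sc3+.

Sc3+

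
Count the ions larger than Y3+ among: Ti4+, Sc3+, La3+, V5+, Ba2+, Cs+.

3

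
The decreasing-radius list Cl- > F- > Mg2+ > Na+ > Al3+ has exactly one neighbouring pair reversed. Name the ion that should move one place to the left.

Na+

Compare adjacent ions: they are isoelectronic (10 e⁻) and Mg has more protons than Na (12 vs 11), making Mg2+ smaller — yet in this decreasing list Mg2+ sits before Na+. Nothing else is reversed, so Na+ should move one place to the left.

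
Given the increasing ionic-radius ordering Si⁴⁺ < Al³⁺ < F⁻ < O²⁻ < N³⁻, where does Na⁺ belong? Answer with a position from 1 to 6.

Isoelectronic series (10 e⁻ each). Size is set by nuclear charge: more protons means a smaller ion. Si⁴⁺ (Z=14), Al³⁺ (Z=13), Na⁺ (Z=11), F⁻ (Z=9), O²⁻ (Z=8), N³⁻ (Z=7).
Putting Na⁺ in gives Si⁴⁺ < Al³⁺ < Na⁺ < F⁻ < O²⁻ < N³⁻; it lands at slot 3.

3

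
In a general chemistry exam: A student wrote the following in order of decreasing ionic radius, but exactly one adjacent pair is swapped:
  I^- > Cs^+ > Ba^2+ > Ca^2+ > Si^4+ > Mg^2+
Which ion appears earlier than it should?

The pair Si^4+, Mg^2+ is the wrong way round — they are isoelectronic (10 e⁻) and Si has more protons than Mg (14 vs 12), making Si^4+ smaller. All other adjacent pairs agree with periodic trends, so Si^4+ is the misplaced ion.

Si^4+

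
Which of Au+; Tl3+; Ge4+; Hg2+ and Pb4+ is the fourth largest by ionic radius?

Pb4+

Electron counts and nuclear charges: Ge4+ has 28 e⁻ (Z=32), Pb4+ has 78 e⁻ (Z=82), Tl3+ has 78 e⁻ (Z=81), Hg2+ has 78 e⁻ (Z=80), Au+ has 78 e⁻ (Z=79). Ge4+ < Pb4+ (same group, period 4 vs 6); Pb4+ < Tl3+ (both 78 e⁻, Z=82>81); Tl3+ < Hg2+ (both 78 e⁻, Z=81>80); Hg2+ < Au+ (isoelectronic, higher Z=80 is smaller).
That gives Ge4+ < Pb4+ < Tl3+ < Hg2+ < Au+. From the largest end, number 4 is Pb4+.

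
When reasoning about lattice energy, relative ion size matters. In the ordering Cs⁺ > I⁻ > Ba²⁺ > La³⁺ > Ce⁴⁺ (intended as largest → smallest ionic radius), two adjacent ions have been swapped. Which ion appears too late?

I⁻

Compare adjacent ions: they are isoelectronic (54 e⁻) and Cs has more protons than I (55 vs 53), making Cs⁺ smaller — yet in this decreasing list Cs⁺ sits before I⁻. Nothing else is reversed, so I⁻ should move one place to the left.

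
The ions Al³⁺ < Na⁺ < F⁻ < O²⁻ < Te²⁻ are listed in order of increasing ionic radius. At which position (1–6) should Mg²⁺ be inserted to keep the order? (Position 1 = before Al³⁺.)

2

Electron counts and nuclear charges: Al³⁺: 10 e⁻, Z=13, Mg²⁺: 10 e⁻, Z=12, Na⁺: 10 e⁻, Z=11, F⁻: 10 e⁻, Z=9, O²⁻: 10 e⁻, Z=8, Te²⁻: 54 e⁻, Z=52. Al³⁺ < Mg²⁺ (isoelectronic, higher Z=13 is smaller); Mg²⁺ < Na⁺ (both 10 e⁻, Z=12>11); Na⁺ < F⁻ (both 10 e⁻, Z=11>9); F⁻ < O²⁻ (both 10 e⁻, Z=9>8); O²⁻ < Te²⁻ (same group, period 2 vs 5).
Putting Mg²⁺ in gives Al³⁺ < Mg²⁺ < Na⁺ < F⁻ < O²⁻ < Te²⁻; it lands at slot 2.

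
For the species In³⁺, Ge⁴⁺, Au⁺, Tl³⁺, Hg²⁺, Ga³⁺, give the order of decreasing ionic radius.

First list Z and electron count for each: Ge⁴⁺ (Z=32, 28 e⁻), Ga³⁺ (Z=31, 28 e⁻), In³⁺ (Z=49, 46 e⁻), Tl³⁺ (Z=81, 78 e⁻), Hg²⁺ (Z=80, 78 e⁻), Au⁺ (Z=79, 78 e⁻). Ge⁴⁺ < Ga³⁺ (isoelectronic, higher Z=32 is smaller); Ga³⁺ < In³⁺ (same group, 1 shell fewer); In³⁺ < Tl³⁺ (same group, 1 shell fewer); Tl³⁺ < Hg²⁺ (both 78 e⁻, Z=81>80); Hg²⁺ < Au⁺ (both 78 e⁻, Z=80>79).

Au⁺ > Hg²⁺ > Tl³⁺ > In³⁺ > Ga³⁺ > Ge⁴⁺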